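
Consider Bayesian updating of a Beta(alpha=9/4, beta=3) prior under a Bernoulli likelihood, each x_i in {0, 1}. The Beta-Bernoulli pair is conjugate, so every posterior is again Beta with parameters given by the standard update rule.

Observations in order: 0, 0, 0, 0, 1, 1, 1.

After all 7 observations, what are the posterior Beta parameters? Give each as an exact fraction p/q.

alpha=21/4, beta=7

obs 1: x=0 → posterior Beta(9/4, 4)
obs 2: x=0 → posterior Beta(9/4, 5)
obs 3: x=0 → posterior Beta(9/4, 6)
obs 4: x=0 → posterior Beta(9/4, 7)
obs 5: x=1 → posterior Beta(13/4, 7)
obs 6: x=1 → posterior Beta(17/4, 7)
obs 7: x=1 → posterior Beta(21/4, 7)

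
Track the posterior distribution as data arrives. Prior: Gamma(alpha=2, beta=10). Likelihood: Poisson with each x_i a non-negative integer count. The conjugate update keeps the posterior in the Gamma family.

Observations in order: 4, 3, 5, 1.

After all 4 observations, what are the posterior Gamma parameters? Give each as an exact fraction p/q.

obs 1: x=4 → posterior Gamma(6, 11)
obs 2: x=3 → posterior Gamma(9, 12)
obs 3: x=5 → posterior Gamma(14, 13)
obs 4: x=1 → posterior Gamma(15, 14)

alpha=15, beta=14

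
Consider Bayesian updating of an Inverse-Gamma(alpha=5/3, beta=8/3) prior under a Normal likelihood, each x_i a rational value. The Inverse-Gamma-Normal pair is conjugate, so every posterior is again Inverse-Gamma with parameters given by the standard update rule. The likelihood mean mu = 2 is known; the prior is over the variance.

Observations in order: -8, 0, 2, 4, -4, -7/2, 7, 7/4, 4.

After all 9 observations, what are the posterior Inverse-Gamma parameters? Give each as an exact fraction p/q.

alpha=37/6, beta=10015/96

obs 1: x=-8 → posterior Inverse-Gamma(13/6, 158/3)
obs 2: x=0 → posterior Inverse-Gamma(8/3, 164/3)
obs 3: x=2 → posterior Inverse-Gamma(19/6, 164/3)
obs 4: x=4 → posterior Inverse-Gamma(11/3, 170/3)
obs 5: x=-4 → posterior Inverse-Gamma(25/6, 224/3)
obs 6: x=-7/2 → posterior Inverse-Gamma(14/3, 2155/24)
obs 7: x=7 → posterior Inverse-Gamma(31/6, 2455/24)
obs 8: x=7/4 → posterior Inverse-Gamma(17/3, 9823/96)
obs 9: x=4 → posterior Inverse-Gamma(37/6, 10015/96)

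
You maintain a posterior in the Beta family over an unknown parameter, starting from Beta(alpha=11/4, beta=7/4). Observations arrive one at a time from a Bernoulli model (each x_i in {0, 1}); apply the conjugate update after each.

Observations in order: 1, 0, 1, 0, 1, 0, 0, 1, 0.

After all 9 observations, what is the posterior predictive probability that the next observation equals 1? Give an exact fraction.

obs 1: x=1 → posterior Beta(15/4, 7/4)
obs 2: x=0 → posterior Beta(15/4, 11/4)
obs 3: x=1 → posterior Beta(19/4, 11/4)
obs 4: x=0 → posterior Beta(19/4, 15/4)
obs 5: x=1 → posterior Beta(23/4, 15/4)
obs 6: x=0 → posterior Beta(23/4, 19/4)
obs 7: x=0 → posterior Beta(23/4, 23/4)
obs 8: x=1 → posterior Beta(27/4, 23/4)
obs 9: x=0 → posterior Beta(27/4, 27/4)

1/2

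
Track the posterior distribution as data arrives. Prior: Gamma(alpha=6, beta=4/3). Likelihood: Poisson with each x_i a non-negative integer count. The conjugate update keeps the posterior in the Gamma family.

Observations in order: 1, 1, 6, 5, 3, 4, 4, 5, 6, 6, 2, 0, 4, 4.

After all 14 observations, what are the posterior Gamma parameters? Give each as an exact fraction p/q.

alpha=57, beta=46/3

obs 1: x=1 → posterior Gamma(7, 7/3)
obs 2: x=1 → posterior Gamma(8, 10/3)
obs 3: x=6 → posterior Gamma(14, 13/3)
obs 4: x=5 → posterior Gamma(19, 16/3)
obs 5: x=3 → posterior Gamma(22, 19/3)
obs 6: x=4 → posterior Gamma(26, 22/3)
obs 7: x=4 → posterior Gamma(30, 25/3)
obs 8: x=5 → posterior Gamma(35, 28/3)
obs 9: x=6 → posterior Gamma(41, 31/3)
obs 10: x=6 → posterior Gamma(47, 34/3)
obs 11: x=2 → posterior Gamma(49, 37/3)
obs 12: x=0 → posterior Gamma(49, 40/3)
obs 13: x=4 → posterior Gamma(53, 43/3)
obs 14: x=4 → posterior Gamma(57, 46/3)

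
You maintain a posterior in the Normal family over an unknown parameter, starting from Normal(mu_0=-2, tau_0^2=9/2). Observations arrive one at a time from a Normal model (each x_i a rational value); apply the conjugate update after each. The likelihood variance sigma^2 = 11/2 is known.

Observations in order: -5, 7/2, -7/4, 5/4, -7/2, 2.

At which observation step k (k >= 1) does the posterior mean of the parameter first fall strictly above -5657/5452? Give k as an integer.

k = 4

obs 1: x=-5 → posterior Normal(-67/20, 99/40)
obs 2: x=7/2 → posterior Normal(-71/58, 99/58)
obs 3: x=-7/4 → posterior Normal(-205/152, 99/76)
obs 4: x=5/4 → posterior Normal(-40/47, 99/94)
obs 5: x=-7/2 → posterior Normal(-143/112, 99/112)
obs 6: x=2 → posterior Normal(-107/130, 99/130)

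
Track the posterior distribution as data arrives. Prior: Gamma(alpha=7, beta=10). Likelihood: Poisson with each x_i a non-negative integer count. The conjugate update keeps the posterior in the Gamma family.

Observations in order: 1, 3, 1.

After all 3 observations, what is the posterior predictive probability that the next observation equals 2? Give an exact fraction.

908625319776759/5556003412779008

obs 1: x=1 → posterior Gamma(8, 11)
obs 2: x=3 → posterior Gamma(11, 12)
obs 3: x=1 → posterior Gamma(12, 13)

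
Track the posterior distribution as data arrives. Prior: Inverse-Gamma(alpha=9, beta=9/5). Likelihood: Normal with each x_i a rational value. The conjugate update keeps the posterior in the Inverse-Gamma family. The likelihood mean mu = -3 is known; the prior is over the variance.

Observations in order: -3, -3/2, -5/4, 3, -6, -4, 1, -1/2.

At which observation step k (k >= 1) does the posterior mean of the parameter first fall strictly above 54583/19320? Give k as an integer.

obs 1: x=-3 → posterior Inverse-Gamma(19/2, 9/5)
obs 2: x=-3/2 → posterior Inverse-Gamma(10, 117/40)
obs 3: x=-5/4 → posterior Inverse-Gamma(21/2, 713/160)
obs 4: x=3 → posterior Inverse-Gamma(11, 3593/160)
obs 5: x=-6 → posterior Inverse-Gamma(23/2, 4313/160)
obs 6: x=-4 → posterior Inverse-Gamma(12, 4393/160)
obs 7: x=1 → posterior Inverse-Gamma(25/2, 5673/160)
obs 8: x=-1/2 → posterior Inverse-Gamma(13, 6173/160)

k = 7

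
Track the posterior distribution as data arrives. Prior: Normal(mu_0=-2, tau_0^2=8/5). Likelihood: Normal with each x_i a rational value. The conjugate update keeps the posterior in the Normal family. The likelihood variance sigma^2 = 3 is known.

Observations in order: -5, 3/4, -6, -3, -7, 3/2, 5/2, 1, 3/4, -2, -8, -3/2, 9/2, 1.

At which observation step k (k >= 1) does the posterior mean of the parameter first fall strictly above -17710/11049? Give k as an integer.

k = 14

obs 1: x=-5 → posterior Normal(-70/23, 24/23)
obs 2: x=3/4 → posterior Normal(-64/31, 24/31)
obs 3: x=-6 → posterior Normal(-112/39, 8/13)
obs 4: x=-3 → posterior Normal(-136/47, 24/47)
obs 5: x=-7 → posterior Normal(-192/55, 24/55)
obs 6: x=3/2 → posterior Normal(-20/7, 8/21)
obs 7: x=5/2 → posterior Normal(-160/71, 24/71)
obs 8: x=1 → posterior Normal(-152/79, 24/79)
obs 9: x=3/4 → posterior Normal(-146/87, 8/29)
obs 10: x=-2 → posterior Normal(-162/95, 24/95)
obs 11: x=-8 → posterior Normal(-226/103, 24/103)
obs 12: x=-3/2 → posterior Normal(-238/111, 8/37)
obs 13: x=9/2 → posterior Normal(-202/119, 24/119)
obs 14: x=1 → posterior Normal(-194/127, 24/127)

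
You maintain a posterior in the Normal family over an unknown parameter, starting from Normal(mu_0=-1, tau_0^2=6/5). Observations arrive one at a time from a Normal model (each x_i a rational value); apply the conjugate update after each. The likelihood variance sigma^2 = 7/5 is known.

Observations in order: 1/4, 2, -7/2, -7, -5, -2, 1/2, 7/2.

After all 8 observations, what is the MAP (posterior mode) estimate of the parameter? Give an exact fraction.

-149/110

obs 1: x=1/4 → posterior Normal(-11/26, 42/65)
obs 2: x=2 → posterior Normal(13/38, 42/95)
obs 3: x=-7/2 → posterior Normal(-29/50, 42/125)
obs 4: x=-7 → posterior Normal(-113/62, 42/155)
obs 5: x=-5 → posterior Normal(-173/74, 42/185)
obs 6: x=-2 → posterior Normal(-197/86, 42/215)
obs 7: x=1/2 → posterior Normal(-191/98, 6/35)
obs 8: x=7/2 → posterior Normal(-149/110, 42/275)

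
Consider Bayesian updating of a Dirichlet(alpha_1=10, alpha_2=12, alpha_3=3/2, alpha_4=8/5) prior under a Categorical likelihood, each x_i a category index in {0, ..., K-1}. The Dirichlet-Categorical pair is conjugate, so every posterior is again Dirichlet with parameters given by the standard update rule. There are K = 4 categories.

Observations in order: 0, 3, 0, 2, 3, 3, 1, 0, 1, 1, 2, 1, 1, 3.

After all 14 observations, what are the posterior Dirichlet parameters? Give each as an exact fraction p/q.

alpha_1=13, alpha_2=17, alpha_3=7/2, alpha_4=28/5

obs 1: x=0 → posterior Dirichlet(11, 12, 3/2, 8/5)
obs 2: x=3 → posterior Dirichlet(11, 12, 3/2, 13/5)
obs 3: x=0 → posterior Dirichlet(12, 12, 3/2, 13/5)
obs 4: x=2 → posterior Dirichlet(12, 12, 5/2, 13/5)
obs 5: x=3 → posterior Dirichlet(12, 12, 5/2, 18/5)
obs 6: x=3 → posterior Dirichlet(12, 12, 5/2, 23/5)
obs 7: x=1 → posterior Dirichlet(12, 13, 5/2, 23/5)
obs 8: x=0 → posterior Dirichlet(13, 13, 5/2, 23/5)
obs 9: x=1 → posterior Dirichlet(13, 14, 5/2, 23/5)
obs 10: x=1 → posterior Dirichlet(13, 15, 5/2, 23/5)
obs 11: x=2 → posterior Dirichlet(13, 15, 7/2, 23/5)
obs 12: x=1 → posterior Dirichlet(13, 16, 7/2, 23/5)
obs 13: x=1 → posterior Dirichlet(13, 17, 7/2, 23/5)
obs 14: x=3 → posterior Dirichlet(13, 17, 7/2, 28/5)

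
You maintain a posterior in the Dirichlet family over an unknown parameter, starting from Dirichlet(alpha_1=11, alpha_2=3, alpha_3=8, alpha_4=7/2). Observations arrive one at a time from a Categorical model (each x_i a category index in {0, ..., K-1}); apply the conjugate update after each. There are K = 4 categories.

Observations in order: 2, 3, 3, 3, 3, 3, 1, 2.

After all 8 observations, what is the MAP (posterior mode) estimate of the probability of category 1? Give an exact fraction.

6/59

obs 1: x=2 → posterior Dirichlet(11, 3, 9, 7/2)
obs 2: x=3 → posterior Dirichlet(11, 3, 9, 9/2)
obs 3: x=3 → posterior Dirichlet(11, 3, 9, 11/2)
obs 4: x=3 → posterior Dirichlet(11, 3, 9, 13/2)
obs 5: x=3 → posterior Dirichlet(11, 3, 9, 15/2)
obs 6: x=3 → posterior Dirichlet(11, 3, 9, 17/2)
obs 7: x=1 → posterior Dirichlet(11, 4, 9, 17/2)
obs 8: x=2 → posterior Dirichlet(11, 4, 10, 17/2)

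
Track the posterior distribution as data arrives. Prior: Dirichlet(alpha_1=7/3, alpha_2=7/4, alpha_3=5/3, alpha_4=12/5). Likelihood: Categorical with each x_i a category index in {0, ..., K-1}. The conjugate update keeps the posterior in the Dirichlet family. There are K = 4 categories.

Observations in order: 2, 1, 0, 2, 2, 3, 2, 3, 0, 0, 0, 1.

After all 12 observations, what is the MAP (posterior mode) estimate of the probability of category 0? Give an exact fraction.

obs 1: x=2 → posterior Dirichlet(7/3, 7/4, 8/3, 12/5)
obs 2: x=1 → posterior Dirichlet(7/3, 11/4, 8/3, 12/5)
obs 3: x=0 → posterior Dirichlet(10/3, 11/4, 8/3, 12/5)
obs 4: x=2 → posterior Dirichlet(10/3, 11/4, 11/3, 12/5)
obs 5: x=2 → posterior Dirichlet(10/3, 11/4, 14/3, 12/5)
obs 6: x=3 → posterior Dirichlet(10/3, 11/4, 14/3, 17/5)
obs 7: x=2 → posterior Dirichlet(10/3, 11/4, 17/3, 17/5)
obs 8: x=3 → posterior Dirichlet(10/3, 11/4, 17/3, 22/5)
obs 9: x=0 → posterior Dirichlet(13/3, 11/4, 17/3, 22/5)
obs 10: x=0 → posterior Dirichlet(16/3, 11/4, 17/3, 22/5)
obs 11: x=0 → posterior Dirichlet(19/3, 11/4, 17/3, 22/5)
obs 12: x=1 → posterior Dirichlet(19/3, 15/4, 17/3, 22/5)

320/969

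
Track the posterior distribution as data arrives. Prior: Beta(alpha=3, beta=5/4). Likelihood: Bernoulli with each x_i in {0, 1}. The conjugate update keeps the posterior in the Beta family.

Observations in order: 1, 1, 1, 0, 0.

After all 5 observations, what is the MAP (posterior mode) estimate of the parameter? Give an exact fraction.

20/29

obs 1: x=1 → posterior Beta(4, 5/4)
obs 2: x=1 → posterior Beta(5, 5/4)
obs 3: x=1 → posterior Beta(6, 5/4)
obs 4: x=0 → posterior Beta(6, 9/4)
obs 5: x=0 → posterior Beta(6, 13/4)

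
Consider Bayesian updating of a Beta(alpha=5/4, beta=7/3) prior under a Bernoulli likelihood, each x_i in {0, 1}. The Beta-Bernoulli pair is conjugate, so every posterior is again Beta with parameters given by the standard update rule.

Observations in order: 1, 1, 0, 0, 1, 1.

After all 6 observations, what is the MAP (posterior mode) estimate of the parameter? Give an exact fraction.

51/91

obs 1: x=1 → posterior Beta(9/4, 7/3)
obs 2: x=1 → posterior Beta(13/4, 7/3)
obs 3: x=0 → posterior Beta(13/4, 10/3)
obs 4: x=0 → posterior Beta(13/4, 13/3)
obs 5: x=1 → posterior Beta(17/4, 13/3)
obs 6: x=1 → posterior Beta(21/4, 13/3)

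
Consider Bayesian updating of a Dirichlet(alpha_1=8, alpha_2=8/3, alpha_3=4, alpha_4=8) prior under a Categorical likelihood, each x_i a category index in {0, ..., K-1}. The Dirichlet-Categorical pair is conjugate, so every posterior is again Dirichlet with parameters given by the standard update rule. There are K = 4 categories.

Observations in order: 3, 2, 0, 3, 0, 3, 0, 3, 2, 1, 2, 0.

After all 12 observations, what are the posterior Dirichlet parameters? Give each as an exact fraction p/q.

alpha_1=12, alpha_2=11/3, alpha_3=7, alpha_4=12

obs 1: x=3 → posterior Dirichlet(8, 8/3, 4, 9)
obs 2: x=2 → posterior Dirichlet(8, 8/3, 5, 9)
obs 3: x=0 → posterior Dirichlet(9, 8/3, 5, 9)
obs 4: x=3 → posterior Dirichlet(9, 8/3, 5, 10)
obs 5: x=0 → posterior Dirichlet(10, 8/3, 5, 10)
obs 6: x=3 → posterior Dirichlet(10, 8/3, 5, 11)
obs 7: x=0 → posterior Dirichlet(11, 8/3, 5, 11)
obs 8: x=3 → posterior Dirichlet(11, 8/3, 5, 12)
obs 9: x=2 → posterior Dirichlet(11, 8/3, 6, 12)
obs 10: x=1 → posterior Dirichlet(11, 11/3, 6, 12)
obs 11: x=2 → posterior Dirichlet(11, 11/3, 7, 12)
obs 12: x=0 → posterior Dirichlet(12, 11/3, 7, 12)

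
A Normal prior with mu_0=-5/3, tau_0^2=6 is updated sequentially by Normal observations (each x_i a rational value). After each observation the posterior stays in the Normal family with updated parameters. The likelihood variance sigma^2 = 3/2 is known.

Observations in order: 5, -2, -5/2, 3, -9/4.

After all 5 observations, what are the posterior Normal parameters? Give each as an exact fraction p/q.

mu_0=10/63, tau_0^2=2/7

obs 1: x=5 → posterior Normal(11/3, 6/5)
obs 2: x=-2 → posterior Normal(31/27, 2/3)
obs 3: x=-5/2 → posterior Normal(1/39, 6/13)
obs 4: x=3 → posterior Normal(37/51, 6/17)
obs 5: x=-9/4 → posterior Normal(10/63, 2/7)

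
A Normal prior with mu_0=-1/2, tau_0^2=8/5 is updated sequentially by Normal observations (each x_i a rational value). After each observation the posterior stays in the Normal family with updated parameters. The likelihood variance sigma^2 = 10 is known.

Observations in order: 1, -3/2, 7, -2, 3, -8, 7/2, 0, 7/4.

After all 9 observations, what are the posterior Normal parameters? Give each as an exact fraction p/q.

mu_0=13/122, tau_0^2=40/61

obs 1: x=1 → posterior Normal(-17/58, 40/29)
obs 2: x=-3/2 → posterior Normal(-29/66, 40/33)
obs 3: x=7 → posterior Normal(27/74, 40/37)
obs 4: x=-2 → posterior Normal(11/82, 40/41)
obs 5: x=3 → posterior Normal(7/18, 8/9)
obs 6: x=-8 → posterior Normal(-29/98, 40/49)
obs 7: x=7/2 → posterior Normal(-1/106, 40/53)
obs 8: x=0 → posterior Normal(-1/114, 40/57)
obs 9: x=7/4 → posterior Normal(13/122, 40/61)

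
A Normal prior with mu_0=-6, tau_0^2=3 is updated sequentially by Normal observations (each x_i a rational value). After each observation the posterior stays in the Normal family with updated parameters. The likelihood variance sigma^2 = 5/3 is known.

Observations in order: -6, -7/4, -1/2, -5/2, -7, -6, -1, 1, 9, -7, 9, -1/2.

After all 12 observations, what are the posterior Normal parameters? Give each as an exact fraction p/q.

mu_0=-597/452, tau_0^2=15/113

obs 1: x=-6 → posterior Normal(-6, 15/14)
obs 2: x=-7/4 → posterior Normal(-399/92, 15/23)
obs 3: x=-1/2 → posterior Normal(-417/128, 15/32)
obs 4: x=-5/2 → posterior Normal(-507/164, 15/41)
obs 5: x=-7 → posterior Normal(-759/200, 3/10)
obs 6: x=-6 → posterior Normal(-975/236, 15/59)
obs 7: x=-1 → posterior Normal(-1011/272, 15/68)
obs 8: x=1 → posterior Normal(-975/308, 15/77)
obs 9: x=9 → posterior Normal(-651/344, 15/86)
obs 10: x=-7 → posterior Normal(-903/380, 3/19)
obs 11: x=9 → posterior Normal(-579/416, 15/104)
obs 12: x=-1/2 → posterior Normal(-597/452, 15/113)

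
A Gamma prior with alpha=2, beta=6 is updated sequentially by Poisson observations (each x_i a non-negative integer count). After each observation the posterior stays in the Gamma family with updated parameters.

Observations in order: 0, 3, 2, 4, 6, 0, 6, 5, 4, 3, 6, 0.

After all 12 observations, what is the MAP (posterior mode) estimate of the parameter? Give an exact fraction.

20/9

obs 1: x=0 → posterior Gamma(2, 7)
obs 2: x=3 → posterior Gamma(5, 8)
obs 3: x=2 → posterior Gamma(7, 9)
obs 4: x=4 → posterior Gamma(11, 10)
obs 5: x=6 → posterior Gamma(17, 11)
obs 6: x=0 → posterior Gamma(17, 12)
obs 7: x=6 → posterior Gamma(23, 13)
obs 8: x=5 → posterior Gamma(28, 14)
obs 9: x=4 → posterior Gamma(32, 15)
obs 10: x=3 → posterior Gamma(35, 16)
obs 11: x=6 → posterior Gamma(41, 17)
obs 12: x=0 → posterior Gamma(41, 18)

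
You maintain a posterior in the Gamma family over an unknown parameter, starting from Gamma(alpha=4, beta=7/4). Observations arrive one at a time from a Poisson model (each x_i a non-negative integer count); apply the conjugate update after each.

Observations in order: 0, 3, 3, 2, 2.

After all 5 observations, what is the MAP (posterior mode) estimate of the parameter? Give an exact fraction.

52/27

obs 1: x=0 → posterior Gamma(4, 11/4)
obs 2: x=3 → posterior Gamma(7, 15/4)
obs 3: x=3 → posterior Gamma(10, 19/4)
obs 4: x=2 → posterior Gamma(12, 23/4)
obs 5: x=2 → posterior Gamma(14, 27/4)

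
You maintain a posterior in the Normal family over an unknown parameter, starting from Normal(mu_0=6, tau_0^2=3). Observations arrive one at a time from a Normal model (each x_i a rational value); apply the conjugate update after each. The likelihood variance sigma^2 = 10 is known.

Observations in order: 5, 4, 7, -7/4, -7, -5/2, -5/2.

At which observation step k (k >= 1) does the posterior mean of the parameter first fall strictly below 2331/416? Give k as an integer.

obs 1: x=5 → posterior Normal(75/13, 30/13)
obs 2: x=4 → posterior Normal(87/16, 15/8)
obs 3: x=7 → posterior Normal(108/19, 30/19)
obs 4: x=-7/4 → posterior Normal(411/88, 15/11)
obs 5: x=-7 → posterior Normal(327/100, 6/5)
obs 6: x=-5/2 → posterior Normal(297/112, 15/14)
obs 7: x=-5/2 → posterior Normal(267/124, 30/31)

k = 2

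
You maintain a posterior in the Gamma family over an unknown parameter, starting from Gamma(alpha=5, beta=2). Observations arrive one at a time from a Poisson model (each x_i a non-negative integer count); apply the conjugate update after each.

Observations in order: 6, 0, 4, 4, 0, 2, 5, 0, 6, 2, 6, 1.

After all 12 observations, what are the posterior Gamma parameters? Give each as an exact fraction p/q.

alpha=41, beta=14

obs 1: x=6 → posterior Gamma(11, 3)
obs 2: x=0 → posterior Gamma(11, 4)
obs 3: x=4 → posterior Gamma(15, 5)
obs 4: x=4 → posterior Gamma(19, 6)
obs 5: x=0 → posterior Gamma(19, 7)
obs 6: x=2 → posterior Gamma(21, 8)
obs 7: x=5 → posterior Gamma(26, 9)
obs 8: x=0 → posterior Gamma(26, 10)
obs 9: x=6 → posterior Gamma(32, 11)
obs 10: x=2 → posterior Gamma(34, 12)
obs 11: x=6 → posterior Gamma(40, 13)
obs 12: x=1 → posterior Gamma(41, 14)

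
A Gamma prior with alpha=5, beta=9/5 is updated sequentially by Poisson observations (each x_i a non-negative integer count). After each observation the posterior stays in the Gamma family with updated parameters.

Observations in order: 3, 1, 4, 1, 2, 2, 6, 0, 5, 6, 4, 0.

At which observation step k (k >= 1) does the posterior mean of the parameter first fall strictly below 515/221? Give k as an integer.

k = 6

obs 1: x=3 → posterior Gamma(8, 14/5)
obs 2: x=1 → posterior Gamma(9, 19/5)
obs 3: x=4 → posterior Gamma(13, 24/5)
obs 4: x=1 → posterior Gamma(14, 29/5)
obs 5: x=2 → posterior Gamma(16, 34/5)
obs 6: x=2 → posterior Gamma(18, 39/5)
obs 7: x=6 → posterior Gamma(24, 44/5)
obs 8: x=0 → posterior Gamma(24, 49/5)
obs 9: x=5 → posterior Gamma(29, 54/5)
obs 10: x=6 → posterior Gamma(35, 59/5)
obs 11: x=4 → posterior Gamma(39, 64/5)
obs 12: x=0 → posterior Gamma(39, 69/5)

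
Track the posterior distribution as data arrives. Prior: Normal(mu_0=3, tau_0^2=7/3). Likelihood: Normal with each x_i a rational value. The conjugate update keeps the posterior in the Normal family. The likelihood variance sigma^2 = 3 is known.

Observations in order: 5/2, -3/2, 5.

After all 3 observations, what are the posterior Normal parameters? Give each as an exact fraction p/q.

obs 1: x=5/2 → posterior Normal(89/32, 21/16)
obs 2: x=-3/2 → posterior Normal(34/23, 21/23)
obs 3: x=5 → posterior Normal(23/10, 7/10)

mu_0=23/10, tau_0^2=7/10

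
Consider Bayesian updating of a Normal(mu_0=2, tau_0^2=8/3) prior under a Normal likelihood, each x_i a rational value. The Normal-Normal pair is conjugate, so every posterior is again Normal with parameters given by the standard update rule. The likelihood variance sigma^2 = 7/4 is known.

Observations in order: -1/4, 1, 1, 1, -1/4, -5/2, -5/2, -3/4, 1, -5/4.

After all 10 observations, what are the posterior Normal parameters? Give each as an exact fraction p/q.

obs 1: x=-1/4 → posterior Normal(34/53, 56/53)
obs 2: x=1 → posterior Normal(66/85, 56/85)
obs 3: x=1 → posterior Normal(98/117, 56/117)
obs 4: x=1 → posterior Normal(130/149, 56/149)
obs 5: x=-1/4 → posterior Normal(122/181, 56/181)
obs 6: x=-5/2 → posterior Normal(14/71, 56/213)
obs 7: x=-5/2 → posterior Normal(-38/245, 8/35)
obs 8: x=-3/4 → posterior Normal(-62/277, 56/277)
obs 9: x=1 → posterior Normal(-10/103, 56/309)
obs 10: x=-5/4 → posterior Normal(-70/341, 56/341)

mu_0=-70/341, tau_0^2=56/341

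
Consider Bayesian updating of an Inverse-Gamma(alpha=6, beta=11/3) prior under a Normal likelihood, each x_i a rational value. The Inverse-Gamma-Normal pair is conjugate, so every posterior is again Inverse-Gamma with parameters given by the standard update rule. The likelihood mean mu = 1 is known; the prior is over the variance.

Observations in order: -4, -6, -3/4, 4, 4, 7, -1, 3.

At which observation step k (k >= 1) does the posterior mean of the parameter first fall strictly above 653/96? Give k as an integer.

obs 1: x=-4 → posterior Inverse-Gamma(13/2, 97/6)
obs 2: x=-6 → posterior Inverse-Gamma(7, 122/3)
obs 3: x=-3/4 → posterior Inverse-Gamma(15/2, 4051/96)
obs 4: x=4 → posterior Inverse-Gamma(8, 4483/96)
obs 5: x=4 → posterior Inverse-Gamma(17/2, 4915/96)
obs 6: x=7 → posterior Inverse-Gamma(9, 6643/96)
obs 7: x=-1 → posterior Inverse-Gamma(19/2, 6835/96)
obs 8: x=3 → posterior Inverse-Gamma(10, 7027/96)

k = 5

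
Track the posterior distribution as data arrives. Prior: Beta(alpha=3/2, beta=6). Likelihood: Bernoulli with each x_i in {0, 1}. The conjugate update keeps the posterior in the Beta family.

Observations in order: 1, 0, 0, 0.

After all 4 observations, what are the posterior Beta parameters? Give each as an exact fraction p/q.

obs 1: x=1 → posterior Beta(5/2, 6)
obs 2: x=0 → posterior Beta(5/2, 7)
obs 3: x=0 → posterior Beta(5/2, 8)
obs 4: x=0 → posterior Beta(5/2, 9)

alpha=5/2, beta=9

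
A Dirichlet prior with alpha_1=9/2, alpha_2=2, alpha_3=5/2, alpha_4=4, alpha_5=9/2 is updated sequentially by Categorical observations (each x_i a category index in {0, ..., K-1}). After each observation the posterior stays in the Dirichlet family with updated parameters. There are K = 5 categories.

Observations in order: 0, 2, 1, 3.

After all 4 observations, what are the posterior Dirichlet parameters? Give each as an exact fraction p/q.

alpha_1=11/2, alpha_2=3, alpha_3=7/2, alpha_4=5, alpha_5=9/2

obs 1: x=0 → posterior Dirichlet(11/2, 2, 5/2, 4, 9/2)
obs 2: x=2 → posterior Dirichlet(11/2, 2, 7/2, 4, 9/2)
obs 3: x=1 → posterior Dirichlet(11/2, 3, 7/2, 4, 9/2)
obs 4: x=3 → posterior Dirichlet(11/2, 3, 7/2, 5, 9/2)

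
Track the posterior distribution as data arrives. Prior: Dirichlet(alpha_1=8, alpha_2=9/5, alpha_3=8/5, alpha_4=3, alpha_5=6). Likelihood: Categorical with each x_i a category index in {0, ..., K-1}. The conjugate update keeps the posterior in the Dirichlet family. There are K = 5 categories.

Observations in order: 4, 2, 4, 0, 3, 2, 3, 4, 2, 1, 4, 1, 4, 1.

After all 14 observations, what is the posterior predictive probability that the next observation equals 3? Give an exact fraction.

25/172

obs 1: x=4 → posterior Dirichlet(8, 9/5, 8/5, 3, 7)
obs 2: x=2 → posterior Dirichlet(8, 9/5, 13/5, 3, 7)
obs 3: x=4 → posterior Dirichlet(8, 9/5, 13/5, 3, 8)
obs 4: x=0 → posterior Dirichlet(9, 9/5, 13/5, 3, 8)
obs 5: x=3 → posterior Dirichlet(9, 9/5, 13/5, 4, 8)
obs 6: x=2 → posterior Dirichlet(9, 9/5, 18/5, 4, 8)
obs 7: x=3 → posterior Dirichlet(9, 9/5, 18/5, 5, 8)
obs 8: x=4 → posterior Dirichlet(9, 9/5, 18/5, 5, 9)
obs 9: x=2 → posterior Dirichlet(9, 9/5, 23/5, 5, 9)
obs 10: x=1 → posterior Dirichlet(9, 14/5, 23/5, 5, 9)
obs 11: x=4 → posterior Dirichlet(9, 14/5, 23/5, 5, 10)
obs 12: x=1 → posterior Dirichlet(9, 19/5, 23/5, 5, 10)
obs 13: x=4 → posterior Dirichlet(9, 19/5, 23/5, 5, 11)
obs 14: x=1 → posterior Dirichlet(9, 24/5, 23/5, 5, 11)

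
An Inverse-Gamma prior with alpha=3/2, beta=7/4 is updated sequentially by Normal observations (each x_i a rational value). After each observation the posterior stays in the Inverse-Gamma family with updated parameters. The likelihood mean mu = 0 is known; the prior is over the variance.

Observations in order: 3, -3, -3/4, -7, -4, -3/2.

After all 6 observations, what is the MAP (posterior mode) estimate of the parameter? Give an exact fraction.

obs 1: x=3 → posterior Inverse-Gamma(2, 25/4)
obs 2: x=-3 → posterior Inverse-Gamma(5/2, 43/4)
obs 3: x=-3/4 → posterior Inverse-Gamma(3, 353/32)
obs 4: x=-7 → posterior Inverse-Gamma(7/2, 1137/32)
obs 5: x=-4 → posterior Inverse-Gamma(4, 1393/32)
obs 6: x=-3/2 → posterior Inverse-Gamma(9/2, 1429/32)

1429/176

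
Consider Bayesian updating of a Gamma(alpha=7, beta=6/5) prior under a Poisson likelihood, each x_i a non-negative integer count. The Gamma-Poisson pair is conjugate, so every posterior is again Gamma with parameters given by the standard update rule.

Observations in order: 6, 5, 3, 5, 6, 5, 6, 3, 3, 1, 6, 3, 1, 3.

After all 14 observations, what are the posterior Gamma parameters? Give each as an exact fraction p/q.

alpha=63, beta=76/5

obs 1: x=6 → posterior Gamma(13, 11/5)
obs 2: x=5 → posterior Gamma(18, 16/5)
obs 3: x=3 → posterior Gamma(21, 21/5)
obs 4: x=5 → posterior Gamma(26, 26/5)
obs 5: x=6 → posterior Gamma(32, 31/5)
obs 6: x=5 → posterior Gamma(37, 36/5)
obs 7: x=6 → posterior Gamma(43, 41/5)
obs 8: x=3 → posterior Gamma(46, 46/5)
obs 9: x=3 → posterior Gamma(49, 51/5)
obs 10: x=1 → posterior Gamma(50, 56/5)
obs 11: x=6 → posterior Gamma(56, 61/5)
obs 12: x=3 → posterior Gamma(59, 66/5)
obs 13: x=1 → posterior Gamma(60, 71/5)
obs 14: x=3 → posterior Gamma(63, 76/5)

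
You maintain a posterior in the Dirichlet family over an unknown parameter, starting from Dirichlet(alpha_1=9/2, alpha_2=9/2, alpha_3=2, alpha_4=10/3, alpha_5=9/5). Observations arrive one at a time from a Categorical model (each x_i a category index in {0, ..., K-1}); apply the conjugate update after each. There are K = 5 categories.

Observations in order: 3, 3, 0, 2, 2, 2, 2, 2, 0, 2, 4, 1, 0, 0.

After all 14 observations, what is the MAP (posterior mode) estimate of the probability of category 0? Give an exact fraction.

obs 1: x=3 → posterior Dirichlet(9/2, 9/2, 2, 13/3, 9/5)
obs 2: x=3 → posterior Dirichlet(9/2, 9/2, 2, 16/3, 9/5)
obs 3: x=0 → posterior Dirichlet(11/2, 9/2, 2, 16/3, 9/5)
obs 4: x=2 → posterior Dirichlet(11/2, 9/2, 3, 16/3, 9/5)
obs 5: x=2 → posterior Dirichlet(11/2, 9/2, 4, 16/3, 9/5)
obs 6: x=2 → posterior Dirichlet(11/2, 9/2, 5, 16/3, 9/5)
obs 7: x=2 → posterior Dirichlet(11/2, 9/2, 6, 16/3, 9/5)
obs 8: x=2 → posterior Dirichlet(11/2, 9/2, 7, 16/3, 9/5)
obs 9: x=0 → posterior Dirichlet(13/2, 9/2, 7, 16/3, 9/5)
obs 10: x=2 → posterior Dirichlet(13/2, 9/2, 8, 16/3, 9/5)
obs 11: x=4 → posterior Dirichlet(13/2, 9/2, 8, 16/3, 14/5)
obs 12: x=1 → posterior Dirichlet(13/2, 11/2, 8, 16/3, 14/5)
obs 13: x=0 → posterior Dirichlet(15/2, 11/2, 8, 16/3, 14/5)
obs 14: x=0 → posterior Dirichlet(17/2, 11/2, 8, 16/3, 14/5)

225/754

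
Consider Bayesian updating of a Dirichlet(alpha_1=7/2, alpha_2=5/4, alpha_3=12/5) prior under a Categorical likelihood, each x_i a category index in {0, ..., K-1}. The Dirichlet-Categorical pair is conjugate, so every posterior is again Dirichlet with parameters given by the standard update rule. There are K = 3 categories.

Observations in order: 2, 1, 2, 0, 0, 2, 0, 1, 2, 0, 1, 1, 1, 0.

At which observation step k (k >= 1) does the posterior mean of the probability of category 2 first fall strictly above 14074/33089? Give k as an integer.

k = 3

obs 1: x=2 → posterior Dirichlet(7/2, 5/4, 17/5)
obs 2: x=1 → posterior Dirichlet(7/2, 9/4, 17/5)
obs 3: x=2 → posterior Dirichlet(7/2, 9/4, 22/5)
obs 4: x=0 → posterior Dirichlet(9/2, 9/4, 22/5)
obs 5: x=0 → posterior Dirichlet(11/2, 9/4, 22/5)
obs 6: x=2 → posterior Dirichlet(11/2, 9/4, 27/5)
obs 7: x=0 → posterior Dirichlet(13/2, 9/4, 27/5)
obs 8: x=1 → posterior Dirichlet(13/2, 13/4, 27/5)
obs 9: x=2 → posterior Dirichlet(13/2, 13/4, 32/5)
obs 10: x=0 → posterior Dirichlet(15/2, 13/4, 32/5)
obs 11: x=1 → posterior Dirichlet(15/2, 17/4, 32/5)
obs 12: x=1 → posterior Dirichlet(15/2, 21/4, 32/5)
obs 13: x=1 → posterior Dirichlet(15/2, 25/4, 32/5)
obs 14: x=0 → posterior Dirichlet(17/2, 25/4, 32/5)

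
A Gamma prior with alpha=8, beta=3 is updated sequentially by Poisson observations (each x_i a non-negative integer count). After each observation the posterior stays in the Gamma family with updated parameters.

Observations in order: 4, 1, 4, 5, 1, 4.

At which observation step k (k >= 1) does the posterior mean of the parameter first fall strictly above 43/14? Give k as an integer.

obs 1: x=4 → posterior Gamma(12, 4)
obs 2: x=1 → posterior Gamma(13, 5)
obs 3: x=4 → posterior Gamma(17, 6)
obs 4: x=5 → posterior Gamma(22, 7)
obs 5: x=1 → posterior Gamma(23, 8)
obs 6: x=4 → posterior Gamma(27, 9)

k = 4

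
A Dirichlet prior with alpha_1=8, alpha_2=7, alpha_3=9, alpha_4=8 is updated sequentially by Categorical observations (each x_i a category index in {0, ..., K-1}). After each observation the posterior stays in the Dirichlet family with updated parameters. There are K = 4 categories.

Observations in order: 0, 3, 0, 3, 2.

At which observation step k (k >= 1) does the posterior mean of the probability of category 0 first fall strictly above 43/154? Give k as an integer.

k = 3

obs 1: x=0 → posterior Dirichlet(9, 7, 9, 8)
obs 2: x=3 → posterior Dirichlet(9, 7, 9, 9)
obs 3: x=0 → posterior Dirichlet(10, 7, 9, 9)
obs 4: x=3 → posterior Dirichlet(10, 7, 9, 10)
obs 5: x=2 → posterior Dirichlet(10, 7, 10, 10)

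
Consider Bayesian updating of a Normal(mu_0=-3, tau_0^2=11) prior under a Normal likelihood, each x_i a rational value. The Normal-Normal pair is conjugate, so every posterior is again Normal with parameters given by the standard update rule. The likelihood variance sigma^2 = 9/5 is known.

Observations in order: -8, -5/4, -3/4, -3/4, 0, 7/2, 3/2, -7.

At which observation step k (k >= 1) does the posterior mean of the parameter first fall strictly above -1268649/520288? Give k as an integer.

obs 1: x=-8 → posterior Normal(-467/64, 99/64)
obs 2: x=-5/4 → posterior Normal(-2143/476, 99/119)
obs 3: x=-3/4 → posterior Normal(-577/174, 33/58)
obs 4: x=-3/4 → posterior Normal(-2473/916, 99/229)
obs 5: x=0 → posterior Normal(-2473/1136, 99/284)
obs 6: x=7/2 → posterior Normal(-1703/1356, 33/113)
obs 7: x=3/2 → posterior Normal(-1373/1576, 99/394)
obs 8: x=-7 → posterior Normal(-2913/1796, 99/449)

k = 5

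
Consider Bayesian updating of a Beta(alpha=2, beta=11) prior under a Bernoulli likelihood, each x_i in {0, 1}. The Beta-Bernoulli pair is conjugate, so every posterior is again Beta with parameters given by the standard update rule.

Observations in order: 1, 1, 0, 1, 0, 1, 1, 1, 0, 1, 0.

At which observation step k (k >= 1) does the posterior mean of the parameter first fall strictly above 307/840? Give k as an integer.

k = 8

obs 1: x=1 → posterior Beta(3, 11)
obs 2: x=1 → posterior Beta(4, 11)
obs 3: x=0 → posterior Beta(4, 12)
obs 4: x=1 → posterior Beta(5, 12)
obs 5: x=0 → posterior Beta(5, 13)
obs 6: x=1 → posterior Beta(6, 13)
obs 7: x=1 → posterior Beta(7, 13)
obs 8: x=1 → posterior Beta(8, 13)
obs 9: x=0 → posterior Beta(8, 14)
obs 10: x=1 → posterior Beta(9, 14)
obs 11: x=0 → posterior Beta(9, 15)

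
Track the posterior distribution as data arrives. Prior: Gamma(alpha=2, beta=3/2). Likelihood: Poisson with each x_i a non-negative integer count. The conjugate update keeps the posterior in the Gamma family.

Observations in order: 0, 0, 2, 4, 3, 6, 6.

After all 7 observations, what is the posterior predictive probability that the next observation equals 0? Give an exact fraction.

obs 1: x=0 → posterior Gamma(2, 5/2)
obs 2: x=0 → posterior Gamma(2, 7/2)
obs 3: x=2 → posterior Gamma(4, 9/2)
obs 4: x=4 → posterior Gamma(8, 11/2)
obs 5: x=3 → posterior Gamma(11, 13/2)
obs 6: x=6 → posterior Gamma(17, 15/2)
obs 7: x=6 → posterior Gamma(23, 17/2)

19967568900859523802559065713/257829627945307727248226067259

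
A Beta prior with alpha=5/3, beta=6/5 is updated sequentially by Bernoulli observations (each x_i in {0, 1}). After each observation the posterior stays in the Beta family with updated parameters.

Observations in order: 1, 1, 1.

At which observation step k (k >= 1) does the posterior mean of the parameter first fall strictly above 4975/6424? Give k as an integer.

obs 1: x=1 → posterior Beta(8/3, 6/5)
obs 2: x=1 → posterior Beta(11/3, 6/5)
obs 3: x=1 → posterior Beta(14/3, 6/5)

k = 3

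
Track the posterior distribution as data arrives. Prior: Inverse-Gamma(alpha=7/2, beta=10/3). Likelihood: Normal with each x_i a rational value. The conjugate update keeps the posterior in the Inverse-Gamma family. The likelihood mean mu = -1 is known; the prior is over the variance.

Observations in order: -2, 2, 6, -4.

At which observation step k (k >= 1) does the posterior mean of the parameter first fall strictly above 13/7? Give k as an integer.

obs 1: x=-2 → posterior Inverse-Gamma(4, 23/6)
obs 2: x=2 → posterior Inverse-Gamma(9/2, 25/3)
obs 3: x=6 → posterior Inverse-Gamma(5, 197/6)
obs 4: x=-4 → posterior Inverse-Gamma(11/2, 112/3)

k = 2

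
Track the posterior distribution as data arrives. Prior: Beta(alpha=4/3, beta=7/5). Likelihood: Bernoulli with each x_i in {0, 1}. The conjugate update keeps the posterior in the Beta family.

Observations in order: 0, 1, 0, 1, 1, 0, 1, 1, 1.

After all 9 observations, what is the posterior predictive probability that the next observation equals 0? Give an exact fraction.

obs 1: x=0 → posterior Beta(4/3, 12/5)
obs 2: x=1 → posterior Beta(7/3, 12/5)
obs 3: x=0 → posterior Beta(7/3, 17/5)
obs 4: x=1 → posterior Beta(10/3, 17/5)
obs 5: x=1 → posterior Beta(13/3, 17/5)
obs 6: x=0 → posterior Beta(13/3, 22/5)
obs 7: x=1 → posterior Beta(16/3, 22/5)
obs 8: x=1 → posterior Beta(19/3, 22/5)
obs 9: x=1 → posterior Beta(22/3, 22/5)

3/8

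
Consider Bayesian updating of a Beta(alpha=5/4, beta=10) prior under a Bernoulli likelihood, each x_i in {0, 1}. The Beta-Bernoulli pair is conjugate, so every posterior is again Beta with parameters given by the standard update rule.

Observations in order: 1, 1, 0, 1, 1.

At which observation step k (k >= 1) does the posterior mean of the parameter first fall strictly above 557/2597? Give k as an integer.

k = 2

obs 1: x=1 → posterior Beta(9/4, 10)
obs 2: x=1 → posterior Beta(13/4, 10)
obs 3: x=0 → posterior Beta(13/4, 11)
obs 4: x=1 → posterior Beta(17/4, 11)
obs 5: x=1 → posterior Beta(21/4, 11)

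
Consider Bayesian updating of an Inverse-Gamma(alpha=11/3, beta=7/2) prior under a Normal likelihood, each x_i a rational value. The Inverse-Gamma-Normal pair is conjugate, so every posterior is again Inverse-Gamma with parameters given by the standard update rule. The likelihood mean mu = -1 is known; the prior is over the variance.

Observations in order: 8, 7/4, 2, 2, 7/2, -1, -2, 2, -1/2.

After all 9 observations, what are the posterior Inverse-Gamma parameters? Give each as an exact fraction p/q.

alpha=49/6, beta=2305/32

obs 1: x=8 → posterior Inverse-Gamma(25/6, 44)
obs 2: x=7/4 → posterior Inverse-Gamma(14/3, 1529/32)
obs 3: x=2 → posterior Inverse-Gamma(31/6, 1673/32)
obs 4: x=2 → posterior Inverse-Gamma(17/3, 1817/32)
obs 5: x=7/2 → posterior Inverse-Gamma(37/6, 2141/32)
obs 6: x=-1 → posterior Inverse-Gamma(20/3, 2141/32)
obs 7: x=-2 → posterior Inverse-Gamma(43/6, 2157/32)
obs 8: x=2 → posterior Inverse-Gamma(23/3, 2301/32)
obs 9: x=-1/2 → posterior Inverse-Gamma(49/6, 2305/32)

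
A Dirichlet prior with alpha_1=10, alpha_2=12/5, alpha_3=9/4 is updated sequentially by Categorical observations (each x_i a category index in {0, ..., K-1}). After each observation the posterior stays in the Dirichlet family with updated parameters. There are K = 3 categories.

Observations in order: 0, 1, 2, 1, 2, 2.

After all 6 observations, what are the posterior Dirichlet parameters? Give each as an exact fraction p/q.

obs 1: x=0 → posterior Dirichlet(11, 12/5, 9/4)
obs 2: x=1 → posterior Dirichlet(11, 17/5, 9/4)
obs 3: x=2 → posterior Dirichlet(11, 17/5, 13/4)
obs 4: x=1 → posterior Dirichlet(11, 22/5, 13/4)
obs 5: x=2 → posterior Dirichlet(11, 22/5, 17/4)
obs 6: x=2 → posterior Dirichlet(11, 22/5, 21/4)

alpha_1=11, alpha_2=22/5, alpha_3=21/4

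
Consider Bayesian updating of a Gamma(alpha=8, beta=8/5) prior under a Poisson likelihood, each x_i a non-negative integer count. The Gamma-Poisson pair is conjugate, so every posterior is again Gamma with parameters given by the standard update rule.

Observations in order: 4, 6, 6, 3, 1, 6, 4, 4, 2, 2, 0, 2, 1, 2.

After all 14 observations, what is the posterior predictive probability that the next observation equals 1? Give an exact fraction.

800506601320409705047226823394650210385131123299128630988895613520284215852253365073522468438671360/6195278062195632173095783932856473630741507831058682193848338915333697401079250587313603801466353361

obs 1: x=4 → posterior Gamma(12, 13/5)
obs 2: x=6 → posterior Gamma(18, 18/5)
obs 3: x=6 → posterior Gamma(24, 23/5)
obs 4: x=3 → posterior Gamma(27, 28/5)
obs 5: x=1 → posterior Gamma(28, 33/5)
obs 6: x=6 → posterior Gamma(34, 38/5)
obs 7: x=4 → posterior Gamma(38, 43/5)
obs 8: x=4 → posterior Gamma(42, 48/5)
obs 9: x=2 → posterior Gamma(44, 53/5)
obs 10: x=2 → posterior Gamma(46, 58/5)
obs 11: x=0 → posterior Gamma(46, 63/5)
obs 12: x=2 → posterior Gamma(48, 68/5)
obs 13: x=1 → posterior Gamma(49, 73/5)
obs 14: x=2 → posterior Gamma(51, 78/5)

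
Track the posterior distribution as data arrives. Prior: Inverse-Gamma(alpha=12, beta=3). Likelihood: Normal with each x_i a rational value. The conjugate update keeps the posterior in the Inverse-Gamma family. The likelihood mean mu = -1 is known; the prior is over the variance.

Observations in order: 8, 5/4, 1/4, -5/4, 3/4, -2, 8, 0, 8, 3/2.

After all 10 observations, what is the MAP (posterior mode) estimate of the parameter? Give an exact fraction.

obs 1: x=8 → posterior Inverse-Gamma(25/2, 87/2)
obs 2: x=5/4 → posterior Inverse-Gamma(13, 1473/32)
obs 3: x=1/4 → posterior Inverse-Gamma(27/2, 749/16)
obs 4: x=-5/4 → posterior Inverse-Gamma(14, 1499/32)
obs 5: x=3/4 → posterior Inverse-Gamma(29/2, 387/8)
obs 6: x=-2 → posterior Inverse-Gamma(15, 391/8)
obs 7: x=8 → posterior Inverse-Gamma(31/2, 715/8)
obs 8: x=0 → posterior Inverse-Gamma(16, 719/8)
obs 9: x=8 → posterior Inverse-Gamma(33/2, 1043/8)
obs 10: x=3/2 → posterior Inverse-Gamma(17, 267/2)

89/12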